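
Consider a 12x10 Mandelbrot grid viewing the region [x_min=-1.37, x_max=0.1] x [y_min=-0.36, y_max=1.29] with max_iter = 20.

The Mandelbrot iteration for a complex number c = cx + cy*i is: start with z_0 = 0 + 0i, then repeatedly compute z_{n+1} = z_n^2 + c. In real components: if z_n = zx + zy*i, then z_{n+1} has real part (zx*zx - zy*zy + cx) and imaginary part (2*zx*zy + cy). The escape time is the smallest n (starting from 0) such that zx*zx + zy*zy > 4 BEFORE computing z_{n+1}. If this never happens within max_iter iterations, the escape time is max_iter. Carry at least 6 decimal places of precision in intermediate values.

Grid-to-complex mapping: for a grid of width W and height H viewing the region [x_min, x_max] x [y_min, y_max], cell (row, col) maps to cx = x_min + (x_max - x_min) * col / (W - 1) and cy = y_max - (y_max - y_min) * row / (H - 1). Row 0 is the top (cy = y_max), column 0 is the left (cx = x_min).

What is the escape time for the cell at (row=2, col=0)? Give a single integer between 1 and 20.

Answer: 3

Derivation:
z_0 = 0 + 0i, c = -1.3700 + 0.9233i
Iter 1: z = -1.3700 + 0.9233i, |z|^2 = 2.7294
Iter 2: z = -0.3456 + -1.6066i, |z|^2 = 2.7006
Iter 3: z = -3.8317 + 2.0340i, |z|^2 = 18.8189
Escaped at iteration 3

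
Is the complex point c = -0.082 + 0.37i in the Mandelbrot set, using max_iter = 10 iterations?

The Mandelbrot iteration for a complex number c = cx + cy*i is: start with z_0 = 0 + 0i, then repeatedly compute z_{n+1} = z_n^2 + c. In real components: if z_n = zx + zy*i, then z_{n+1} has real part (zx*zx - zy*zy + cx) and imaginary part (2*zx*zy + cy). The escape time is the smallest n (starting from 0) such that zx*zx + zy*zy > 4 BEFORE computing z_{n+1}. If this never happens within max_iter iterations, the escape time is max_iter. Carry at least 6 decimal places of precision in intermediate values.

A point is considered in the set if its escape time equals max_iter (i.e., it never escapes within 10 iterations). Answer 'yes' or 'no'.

z_0 = 0 + 0i, c = -0.0820 + 0.3700i
Iter 1: z = -0.0820 + 0.3700i, |z|^2 = 0.1436
Iter 2: z = -0.2122 + 0.3093i, |z|^2 = 0.1407
Iter 3: z = -0.1327 + 0.2387i, |z|^2 = 0.0746
Iter 4: z = -0.1214 + 0.3067i, |z|^2 = 0.1088
Iter 5: z = -0.1613 + 0.2955i, |z|^2 = 0.1134
Iter 6: z = -0.1433 + 0.2747i, |z|^2 = 0.0960
Iter 7: z = -0.1369 + 0.2913i, |z|^2 = 0.1036
Iter 8: z = -0.1481 + 0.2903i, |z|^2 = 0.1062
Iter 9: z = -0.1443 + 0.2840i, |z|^2 = 0.1015
Did not escape in 10 iterations → in set

Answer: yes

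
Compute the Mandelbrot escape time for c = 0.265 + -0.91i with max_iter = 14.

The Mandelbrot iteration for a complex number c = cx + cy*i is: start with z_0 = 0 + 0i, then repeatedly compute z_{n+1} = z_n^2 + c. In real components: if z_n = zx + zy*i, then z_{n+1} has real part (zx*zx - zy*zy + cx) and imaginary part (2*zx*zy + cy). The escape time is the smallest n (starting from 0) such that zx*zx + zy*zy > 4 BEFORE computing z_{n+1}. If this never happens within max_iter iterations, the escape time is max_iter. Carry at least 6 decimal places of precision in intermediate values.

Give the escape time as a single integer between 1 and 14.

z_0 = 0 + 0i, c = 0.2650 + -0.9100i
Iter 1: z = 0.2650 + -0.9100i, |z|^2 = 0.8983
Iter 2: z = -0.4929 + -1.3923i, |z|^2 = 2.1814
Iter 3: z = -1.4306 + 0.4625i, |z|^2 = 2.2604
Iter 4: z = 2.0977 + -2.2332i, |z|^2 = 9.3873
Escaped at iteration 4

Answer: 4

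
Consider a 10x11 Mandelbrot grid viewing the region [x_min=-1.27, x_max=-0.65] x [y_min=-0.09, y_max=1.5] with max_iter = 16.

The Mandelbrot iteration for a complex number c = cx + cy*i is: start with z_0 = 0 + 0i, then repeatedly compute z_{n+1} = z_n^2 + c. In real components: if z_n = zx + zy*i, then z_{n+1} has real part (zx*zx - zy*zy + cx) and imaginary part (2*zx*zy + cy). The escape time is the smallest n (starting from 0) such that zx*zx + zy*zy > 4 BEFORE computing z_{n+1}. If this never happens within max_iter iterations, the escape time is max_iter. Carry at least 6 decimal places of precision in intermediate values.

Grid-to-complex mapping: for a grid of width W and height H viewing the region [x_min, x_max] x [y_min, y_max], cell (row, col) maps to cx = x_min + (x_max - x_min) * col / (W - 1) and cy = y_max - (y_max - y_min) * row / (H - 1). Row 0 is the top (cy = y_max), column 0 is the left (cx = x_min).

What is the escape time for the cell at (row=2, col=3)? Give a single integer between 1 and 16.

Answer: 3

Derivation:
z_0 = 0 + 0i, c = -1.0633 + 1.1820i
Iter 1: z = -1.0633 + 1.1820i, |z|^2 = 2.5278
Iter 2: z = -1.3298 + -1.3317i, |z|^2 = 3.5418
Iter 3: z = -1.0685 + 4.7238i, |z|^2 = 23.4559
Escaped at iteration 3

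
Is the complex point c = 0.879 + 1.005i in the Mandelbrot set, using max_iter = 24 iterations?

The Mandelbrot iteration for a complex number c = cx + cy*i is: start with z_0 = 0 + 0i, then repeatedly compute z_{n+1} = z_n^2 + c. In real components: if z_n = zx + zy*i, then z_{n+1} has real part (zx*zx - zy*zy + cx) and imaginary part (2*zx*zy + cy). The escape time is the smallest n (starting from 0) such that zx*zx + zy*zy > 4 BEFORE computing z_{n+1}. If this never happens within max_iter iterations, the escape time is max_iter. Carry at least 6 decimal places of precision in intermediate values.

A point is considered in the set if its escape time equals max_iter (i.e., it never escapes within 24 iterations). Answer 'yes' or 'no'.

Answer: no

Derivation:
z_0 = 0 + 0i, c = 0.8790 + 1.0050i
Iter 1: z = 0.8790 + 1.0050i, |z|^2 = 1.7827
Iter 2: z = 0.6416 + 2.7718i, |z|^2 = 8.0945
Escaped at iteration 2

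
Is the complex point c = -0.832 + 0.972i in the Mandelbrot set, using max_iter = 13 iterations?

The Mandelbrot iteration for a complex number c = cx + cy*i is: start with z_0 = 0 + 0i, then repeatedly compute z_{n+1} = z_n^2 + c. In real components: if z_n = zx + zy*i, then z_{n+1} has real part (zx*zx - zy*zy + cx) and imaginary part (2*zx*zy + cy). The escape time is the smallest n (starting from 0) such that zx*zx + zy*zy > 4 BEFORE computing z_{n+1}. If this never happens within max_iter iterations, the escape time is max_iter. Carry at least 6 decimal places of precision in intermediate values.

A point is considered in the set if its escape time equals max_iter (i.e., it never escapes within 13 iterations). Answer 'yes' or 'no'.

z_0 = 0 + 0i, c = -0.8320 + 0.9720i
Iter 1: z = -0.8320 + 0.9720i, |z|^2 = 1.6370
Iter 2: z = -1.0846 + -0.6454i, |z|^2 = 1.5928
Iter 3: z = -0.0723 + 2.3720i, |z|^2 = 5.6315
Escaped at iteration 3

Answer: no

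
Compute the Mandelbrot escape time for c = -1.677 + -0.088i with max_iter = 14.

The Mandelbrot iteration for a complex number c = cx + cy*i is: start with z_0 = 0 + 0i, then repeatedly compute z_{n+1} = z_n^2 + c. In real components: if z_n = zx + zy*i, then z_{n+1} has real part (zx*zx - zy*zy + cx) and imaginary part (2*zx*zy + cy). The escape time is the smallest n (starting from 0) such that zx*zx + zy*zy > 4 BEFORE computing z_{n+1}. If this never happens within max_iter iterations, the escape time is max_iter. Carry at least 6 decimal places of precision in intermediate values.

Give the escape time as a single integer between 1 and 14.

Answer: 6

Derivation:
z_0 = 0 + 0i, c = -1.6770 + -0.0880i
Iter 1: z = -1.6770 + -0.0880i, |z|^2 = 2.8201
Iter 2: z = 1.1276 + 0.2072i, |z|^2 = 1.3144
Iter 3: z = -0.4485 + 0.3792i, |z|^2 = 0.3449
Iter 4: z = -1.6196 + -0.4281i, |z|^2 = 2.8065
Iter 5: z = 0.7630 + 1.2987i, |z|^2 = 2.2687
Iter 6: z = -2.7814 + 1.8938i, |z|^2 = 11.3226
Escaped at iteration 6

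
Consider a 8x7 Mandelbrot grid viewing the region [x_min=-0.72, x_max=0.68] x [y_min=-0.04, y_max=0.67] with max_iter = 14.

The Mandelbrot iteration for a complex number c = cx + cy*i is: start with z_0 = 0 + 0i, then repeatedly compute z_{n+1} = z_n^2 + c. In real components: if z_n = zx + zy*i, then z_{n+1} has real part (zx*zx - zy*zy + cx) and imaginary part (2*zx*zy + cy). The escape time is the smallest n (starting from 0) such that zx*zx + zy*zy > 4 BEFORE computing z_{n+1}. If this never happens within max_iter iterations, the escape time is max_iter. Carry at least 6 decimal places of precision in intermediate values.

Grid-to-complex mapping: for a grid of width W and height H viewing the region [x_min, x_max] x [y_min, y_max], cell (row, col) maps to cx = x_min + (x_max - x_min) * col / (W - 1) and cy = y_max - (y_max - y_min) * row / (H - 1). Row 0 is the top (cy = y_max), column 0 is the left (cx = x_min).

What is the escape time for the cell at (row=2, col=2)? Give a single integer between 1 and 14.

z_0 = 0 + 0i, c = -0.3200 + 0.4333i
Iter 1: z = -0.3200 + 0.4333i, |z|^2 = 0.2902
Iter 2: z = -0.4054 + 0.1560i, |z|^2 = 0.1887
Iter 3: z = -0.1800 + 0.3069i, |z|^2 = 0.1266
Iter 4: z = -0.3818 + 0.3229i, |z|^2 = 0.2500
Iter 5: z = -0.2785 + 0.1868i, |z|^2 = 0.1125
Iter 6: z = -0.2773 + 0.3293i, |z|^2 = 0.1853
Iter 7: z = -0.3515 + 0.2507i, |z|^2 = 0.1864
Iter 8: z = -0.2593 + 0.2571i, |z|^2 = 0.1333
Iter 9: z = -0.3189 + 0.3000i, |z|^2 = 0.1917
Iter 10: z = -0.3083 + 0.2420i, |z|^2 = 0.1536
Iter 11: z = -0.2835 + 0.2841i, |z|^2 = 0.1611
Iter 12: z = -0.3203 + 0.2722i, |z|^2 = 0.1767
Iter 13: z = -0.2915 + 0.2589i, |z|^2 = 0.1520

Answer: 14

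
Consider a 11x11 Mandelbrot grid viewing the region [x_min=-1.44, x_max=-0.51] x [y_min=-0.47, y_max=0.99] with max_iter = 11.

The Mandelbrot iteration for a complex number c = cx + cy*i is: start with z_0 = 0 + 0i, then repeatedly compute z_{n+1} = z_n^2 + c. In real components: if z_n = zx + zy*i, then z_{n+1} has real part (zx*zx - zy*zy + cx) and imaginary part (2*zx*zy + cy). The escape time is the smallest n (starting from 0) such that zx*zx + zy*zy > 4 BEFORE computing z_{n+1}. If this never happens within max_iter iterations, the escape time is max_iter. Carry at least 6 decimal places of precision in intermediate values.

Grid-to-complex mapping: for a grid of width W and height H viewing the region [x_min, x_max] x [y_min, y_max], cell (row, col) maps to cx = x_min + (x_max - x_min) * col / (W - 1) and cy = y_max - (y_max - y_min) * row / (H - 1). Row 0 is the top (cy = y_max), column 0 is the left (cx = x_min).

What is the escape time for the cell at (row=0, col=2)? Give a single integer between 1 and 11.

Answer: 3

Derivation:
z_0 = 0 + 0i, c = -1.2540 + 0.9900i
Iter 1: z = -1.2540 + 0.9900i, |z|^2 = 2.5526
Iter 2: z = -0.6616 + -1.4929i, |z|^2 = 2.6665
Iter 3: z = -3.0451 + 2.9654i, |z|^2 = 18.0662
Escaped at iteration 3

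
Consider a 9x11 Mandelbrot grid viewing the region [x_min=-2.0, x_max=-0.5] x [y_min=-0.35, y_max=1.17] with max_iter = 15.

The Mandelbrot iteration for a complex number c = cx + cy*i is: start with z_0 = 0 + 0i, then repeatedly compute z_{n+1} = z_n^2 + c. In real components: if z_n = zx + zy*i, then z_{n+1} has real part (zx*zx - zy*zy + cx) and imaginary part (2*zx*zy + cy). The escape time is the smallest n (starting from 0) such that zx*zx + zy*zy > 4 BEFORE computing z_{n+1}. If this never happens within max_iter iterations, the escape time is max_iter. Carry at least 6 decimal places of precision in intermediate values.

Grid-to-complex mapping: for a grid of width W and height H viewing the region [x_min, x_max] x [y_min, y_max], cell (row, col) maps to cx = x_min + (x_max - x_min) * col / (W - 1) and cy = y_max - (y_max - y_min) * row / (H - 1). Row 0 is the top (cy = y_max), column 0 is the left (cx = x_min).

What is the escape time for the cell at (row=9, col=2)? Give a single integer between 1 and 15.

Answer: 5

Derivation:
z_0 = 0 + 0i, c = -1.6250 + -0.1980i
Iter 1: z = -1.6250 + -0.1980i, |z|^2 = 2.6798
Iter 2: z = 0.9764 + 0.4455i, |z|^2 = 1.1519
Iter 3: z = -0.8701 + 0.6720i, |z|^2 = 1.2086
Iter 4: z = -1.3195 + -1.3674i, |z|^2 = 3.6109
Iter 5: z = -1.7535 + 3.4106i, |z|^2 = 14.7068
Escaped at iteration 5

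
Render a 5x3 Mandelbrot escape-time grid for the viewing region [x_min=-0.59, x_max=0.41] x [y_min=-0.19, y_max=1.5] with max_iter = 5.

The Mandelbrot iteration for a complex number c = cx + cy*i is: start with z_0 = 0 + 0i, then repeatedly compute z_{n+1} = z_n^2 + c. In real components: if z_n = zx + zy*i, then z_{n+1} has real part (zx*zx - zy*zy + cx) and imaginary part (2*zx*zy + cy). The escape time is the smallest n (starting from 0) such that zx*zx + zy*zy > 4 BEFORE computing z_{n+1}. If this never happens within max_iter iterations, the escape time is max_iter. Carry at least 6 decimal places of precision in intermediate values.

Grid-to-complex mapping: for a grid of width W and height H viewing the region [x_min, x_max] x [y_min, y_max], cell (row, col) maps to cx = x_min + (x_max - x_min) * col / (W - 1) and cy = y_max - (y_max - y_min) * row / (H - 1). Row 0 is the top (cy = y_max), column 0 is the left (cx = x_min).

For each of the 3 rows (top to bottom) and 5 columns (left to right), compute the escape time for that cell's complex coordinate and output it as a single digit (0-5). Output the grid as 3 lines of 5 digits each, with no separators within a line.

(row=0, col=0): c = -0.5900 + 1.5000i → escape time 2
(row=0, col=1): c = -0.3400 + 1.5000i → escape time 2
(row=0, col=2): c = -0.0900 + 1.5000i → escape time 2
(row=0, col=3): c = 0.1600 + 1.5000i → escape time 2
(row=0, col=4): c = 0.4100 + 1.5000i → escape time 2
(row=1, col=0): c = -0.5900 + 0.6550i → escape time 5
(row=1, col=1): c = -0.3400 + 0.6550i → escape time 5
(row=1, col=2): c = -0.0900 + 0.6550i → escape time 5
(row=1, col=3): c = 0.1600 + 0.6550i → escape time 5
(row=1, col=4): c = 0.4100 + 0.6550i → escape time 5
(row=2, col=0): c = -0.5900 + -0.1900i → escape time 5
(row=2, col=1): c = -0.3400 + -0.1900i → escape time 5
(row=2, col=2): c = -0.0900 + -0.1900i → escape time 5
(row=2, col=3): c = 0.1600 + -0.1900i → escape time 5
(row=2, col=4): c = 0.4100 + -0.1900i → escape time 5

Answer: 22222
55555
55555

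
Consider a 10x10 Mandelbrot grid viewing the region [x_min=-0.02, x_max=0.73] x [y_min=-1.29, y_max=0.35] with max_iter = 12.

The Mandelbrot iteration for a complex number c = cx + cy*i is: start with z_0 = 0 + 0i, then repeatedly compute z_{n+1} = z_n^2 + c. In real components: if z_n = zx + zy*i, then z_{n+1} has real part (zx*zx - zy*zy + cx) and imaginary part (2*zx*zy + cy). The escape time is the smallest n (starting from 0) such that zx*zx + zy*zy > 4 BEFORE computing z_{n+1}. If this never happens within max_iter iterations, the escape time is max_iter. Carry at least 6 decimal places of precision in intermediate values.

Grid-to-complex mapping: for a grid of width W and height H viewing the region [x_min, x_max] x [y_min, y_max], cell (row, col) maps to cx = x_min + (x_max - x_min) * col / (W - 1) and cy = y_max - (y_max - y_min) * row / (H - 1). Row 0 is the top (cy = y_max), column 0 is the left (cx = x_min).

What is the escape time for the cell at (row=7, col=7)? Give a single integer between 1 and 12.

z_0 = 0 + 0i, c = 0.5633 + -0.9256i
Iter 1: z = 0.5633 + -0.9256i, |z|^2 = 1.1740
Iter 2: z = 0.0240 + -1.9683i, |z|^2 = 3.8750
Iter 3: z = -3.3105 + -1.0201i, |z|^2 = 12.0000
Escaped at iteration 3

Answer: 3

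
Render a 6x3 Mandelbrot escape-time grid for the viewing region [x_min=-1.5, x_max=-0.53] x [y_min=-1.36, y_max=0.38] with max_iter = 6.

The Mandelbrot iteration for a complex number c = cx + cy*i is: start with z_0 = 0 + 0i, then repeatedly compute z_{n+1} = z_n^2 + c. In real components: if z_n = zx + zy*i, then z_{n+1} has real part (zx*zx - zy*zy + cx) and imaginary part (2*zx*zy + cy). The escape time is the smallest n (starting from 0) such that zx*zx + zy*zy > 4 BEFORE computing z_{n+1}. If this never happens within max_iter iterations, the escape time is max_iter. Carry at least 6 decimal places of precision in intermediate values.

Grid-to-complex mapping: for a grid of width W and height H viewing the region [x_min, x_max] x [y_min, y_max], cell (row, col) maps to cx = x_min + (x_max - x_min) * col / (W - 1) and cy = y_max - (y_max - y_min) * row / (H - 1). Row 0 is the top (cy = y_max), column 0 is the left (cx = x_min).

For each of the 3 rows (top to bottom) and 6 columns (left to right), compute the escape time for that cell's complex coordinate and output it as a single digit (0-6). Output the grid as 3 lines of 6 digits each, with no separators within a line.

(row=0, col=0): c = -1.5000 + 0.3800i → escape time 4
(row=0, col=1): c = -1.3060 + 0.3800i → escape time 6
(row=0, col=2): c = -1.1120 + 0.3800i → escape time 6
(row=0, col=3): c = -0.9180 + 0.3800i → escape time 6
(row=0, col=4): c = -0.7240 + 0.3800i → escape time 6
(row=0, col=5): c = -0.5300 + 0.3800i → escape time 6
(row=1, col=0): c = -1.5000 + -0.4900i → escape time 3
(row=1, col=1): c = -1.3060 + -0.4900i → escape time 4
(row=1, col=2): c = -1.1120 + -0.4900i → escape time 5
(row=1, col=3): c = -0.9180 + -0.4900i → escape time 5
(row=1, col=4): c = -0.7240 + -0.4900i → escape time 6
(row=1, col=5): c = -0.5300 + -0.4900i → escape time 6
(row=2, col=0): c = -1.5000 + -1.3600i → escape time 1
(row=2, col=1): c = -1.3060 + -1.3600i → escape time 2
(row=2, col=2): c = -1.1120 + -1.3600i → escape time 2
(row=2, col=3): c = -0.9180 + -1.3600i → escape time 2
(row=2, col=4): c = -0.7240 + -1.3600i → escape time 2
(row=2, col=5): c = -0.5300 + -1.3600i → escape time 2

Answer: 466666
345566
122222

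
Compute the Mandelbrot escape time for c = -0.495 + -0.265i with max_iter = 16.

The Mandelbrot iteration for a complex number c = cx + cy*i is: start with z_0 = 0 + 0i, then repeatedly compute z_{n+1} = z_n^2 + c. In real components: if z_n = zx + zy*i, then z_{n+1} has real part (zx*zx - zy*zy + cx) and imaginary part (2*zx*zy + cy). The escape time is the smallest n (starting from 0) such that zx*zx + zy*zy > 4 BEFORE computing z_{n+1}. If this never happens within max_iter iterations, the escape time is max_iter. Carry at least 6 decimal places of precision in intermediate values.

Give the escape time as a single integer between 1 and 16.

z_0 = 0 + 0i, c = -0.4950 + -0.2650i
Iter 1: z = -0.4950 + -0.2650i, |z|^2 = 0.3153
Iter 2: z = -0.3202 + -0.0026i, |z|^2 = 0.1025
Iter 3: z = -0.3925 + -0.2633i, |z|^2 = 0.2234
Iter 4: z = -0.4103 + -0.0583i, |z|^2 = 0.1717
Iter 5: z = -0.3301 + -0.2171i, |z|^2 = 0.1561
Iter 6: z = -0.4332 + -0.1217i, |z|^2 = 0.2025
Iter 7: z = -0.3221 + -0.1596i, |z|^2 = 0.1292
Iter 8: z = -0.4167 + -0.1622i, |z|^2 = 0.1999
Iter 9: z = -0.3477 + -0.1298i, |z|^2 = 0.1377
Iter 10: z = -0.3910 + -0.1747i, |z|^2 = 0.1834
Iter 11: z = -0.3727 + -0.1284i, |z|^2 = 0.1554
Iter 12: z = -0.3726 + -0.1693i, |z|^2 = 0.1675
Iter 13: z = -0.3848 + -0.1388i, |z|^2 = 0.1674
Iter 14: z = -0.3662 + -0.1582i, |z|^2 = 0.1591
Iter 15: z = -0.3859 + -0.1492i, |z|^2 = 0.1712

Answer: 16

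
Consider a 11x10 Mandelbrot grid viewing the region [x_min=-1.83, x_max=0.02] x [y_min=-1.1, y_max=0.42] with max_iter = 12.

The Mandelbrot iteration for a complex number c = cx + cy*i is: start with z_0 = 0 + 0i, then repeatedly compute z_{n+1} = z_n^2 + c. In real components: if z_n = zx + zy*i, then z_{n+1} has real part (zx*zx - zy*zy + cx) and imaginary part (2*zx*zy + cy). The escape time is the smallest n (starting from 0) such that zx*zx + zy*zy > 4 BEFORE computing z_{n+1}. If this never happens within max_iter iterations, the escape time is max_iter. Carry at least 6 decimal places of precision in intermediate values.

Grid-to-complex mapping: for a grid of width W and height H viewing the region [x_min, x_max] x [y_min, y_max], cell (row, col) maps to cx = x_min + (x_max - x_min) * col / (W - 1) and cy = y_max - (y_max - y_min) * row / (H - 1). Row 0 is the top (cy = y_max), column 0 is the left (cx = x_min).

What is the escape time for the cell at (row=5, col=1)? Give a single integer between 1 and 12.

Answer: 3

Derivation:
z_0 = 0 + 0i, c = -1.6450 + -0.4244i
Iter 1: z = -1.6450 + -0.4244i, |z|^2 = 2.8862
Iter 2: z = 0.8809 + 0.9720i, |z|^2 = 1.7207
Iter 3: z = -1.8138 + 1.2879i, |z|^2 = 4.9487
Escaped at iteration 3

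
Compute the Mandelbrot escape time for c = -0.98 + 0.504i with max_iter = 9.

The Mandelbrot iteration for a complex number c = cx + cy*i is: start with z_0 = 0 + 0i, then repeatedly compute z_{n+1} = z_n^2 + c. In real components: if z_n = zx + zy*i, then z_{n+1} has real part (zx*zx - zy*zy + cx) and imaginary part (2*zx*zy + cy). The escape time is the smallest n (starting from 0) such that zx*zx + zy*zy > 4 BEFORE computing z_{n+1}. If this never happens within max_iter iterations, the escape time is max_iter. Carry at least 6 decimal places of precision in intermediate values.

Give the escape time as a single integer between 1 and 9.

z_0 = 0 + 0i, c = -0.9800 + 0.5040i
Iter 1: z = -0.9800 + 0.5040i, |z|^2 = 1.2144
Iter 2: z = -0.2736 + -0.4838i, |z|^2 = 0.3090
Iter 3: z = -1.1392 + 0.7688i, |z|^2 = 1.8889
Iter 4: z = -0.2732 + -1.2476i, |z|^2 = 1.6312
Iter 5: z = -2.4620 + 1.1856i, |z|^2 = 7.4669
Escaped at iteration 5

Answer: 5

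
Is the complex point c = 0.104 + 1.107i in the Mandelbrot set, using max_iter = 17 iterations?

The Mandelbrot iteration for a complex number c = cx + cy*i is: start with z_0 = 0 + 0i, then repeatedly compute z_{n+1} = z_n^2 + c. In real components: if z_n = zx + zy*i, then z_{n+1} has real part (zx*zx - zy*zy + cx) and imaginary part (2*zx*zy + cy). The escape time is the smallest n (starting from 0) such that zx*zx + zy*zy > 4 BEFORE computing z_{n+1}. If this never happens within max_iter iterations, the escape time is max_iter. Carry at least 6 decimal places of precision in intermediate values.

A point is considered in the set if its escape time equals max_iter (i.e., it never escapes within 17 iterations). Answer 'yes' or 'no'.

Answer: no

Derivation:
z_0 = 0 + 0i, c = 0.1040 + 1.1070i
Iter 1: z = 0.1040 + 1.1070i, |z|^2 = 1.2363
Iter 2: z = -1.1106 + 1.3373i, |z|^2 = 3.0218
Iter 3: z = -0.4507 + -1.8634i, |z|^2 = 3.6754
Iter 4: z = -3.1651 + 2.7868i, |z|^2 = 17.7843
Escaped at iteration 4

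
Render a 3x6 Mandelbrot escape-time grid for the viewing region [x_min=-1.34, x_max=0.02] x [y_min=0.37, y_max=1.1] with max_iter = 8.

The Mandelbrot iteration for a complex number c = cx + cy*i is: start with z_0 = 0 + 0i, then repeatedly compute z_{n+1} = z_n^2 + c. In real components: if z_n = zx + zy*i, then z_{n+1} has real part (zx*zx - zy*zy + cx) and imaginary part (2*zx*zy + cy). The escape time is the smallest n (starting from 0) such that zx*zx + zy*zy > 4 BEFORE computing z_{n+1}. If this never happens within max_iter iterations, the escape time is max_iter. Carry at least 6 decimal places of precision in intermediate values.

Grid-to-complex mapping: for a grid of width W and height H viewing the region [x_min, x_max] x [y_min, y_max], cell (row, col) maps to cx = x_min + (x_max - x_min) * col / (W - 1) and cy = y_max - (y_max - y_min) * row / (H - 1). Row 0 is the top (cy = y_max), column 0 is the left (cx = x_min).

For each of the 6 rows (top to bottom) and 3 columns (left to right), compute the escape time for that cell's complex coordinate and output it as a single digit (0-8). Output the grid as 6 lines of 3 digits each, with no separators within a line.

Answer: 334
346
348
378
388
688

Derivation:
(row=0, col=0): c = -1.3400 + 1.1000i → escape time 3
(row=0, col=1): c = -0.6600 + 1.1000i → escape time 3
(row=0, col=2): c = 0.0200 + 1.1000i → escape time 4
(row=1, col=0): c = -1.3400 + 0.9540i → escape time 3
(row=1, col=1): c = -0.6600 + 0.9540i → escape time 4
(row=1, col=2): c = 0.0200 + 0.9540i → escape time 6
(row=2, col=0): c = -1.3400 + 0.8080i → escape time 3
(row=2, col=1): c = -0.6600 + 0.8080i → escape time 4
(row=2, col=2): c = 0.0200 + 0.8080i → escape time 8
(row=3, col=0): c = -1.3400 + 0.6620i → escape time 3
(row=3, col=1): c = -0.6600 + 0.6620i → escape time 7
(row=3, col=2): c = 0.0200 + 0.6620i → escape time 8
(row=4, col=0): c = -1.3400 + 0.5160i → escape time 3
(row=4, col=1): c = -0.6600 + 0.5160i → escape time 8
(row=4, col=2): c = 0.0200 + 0.5160i → escape time 8
(row=5, col=0): c = -1.3400 + 0.3700i → escape time 6
(row=5, col=1): c = -0.6600 + 0.3700i → escape time 8
(row=5, col=2): c = 0.0200 + 0.3700i → escape time 8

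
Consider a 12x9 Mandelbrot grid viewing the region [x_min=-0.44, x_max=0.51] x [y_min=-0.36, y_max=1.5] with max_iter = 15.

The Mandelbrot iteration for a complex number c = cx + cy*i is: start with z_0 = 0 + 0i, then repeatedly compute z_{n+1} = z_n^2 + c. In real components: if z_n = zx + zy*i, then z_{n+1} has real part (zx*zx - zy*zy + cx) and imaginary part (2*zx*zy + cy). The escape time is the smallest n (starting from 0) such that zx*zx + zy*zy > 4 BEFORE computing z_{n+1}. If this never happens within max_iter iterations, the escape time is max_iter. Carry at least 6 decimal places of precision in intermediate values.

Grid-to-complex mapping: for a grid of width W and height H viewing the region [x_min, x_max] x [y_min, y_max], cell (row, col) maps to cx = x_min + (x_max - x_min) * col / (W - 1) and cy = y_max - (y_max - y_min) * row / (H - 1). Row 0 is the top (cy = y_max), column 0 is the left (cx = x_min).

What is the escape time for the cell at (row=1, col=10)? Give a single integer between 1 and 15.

z_0 = 0 + 0i, c = 0.4236 + 1.2675i
Iter 1: z = 0.4236 + 1.2675i, |z|^2 = 1.7860
Iter 2: z = -1.0035 + 2.3414i, |z|^2 = 6.4892
Escaped at iteration 2

Answer: 2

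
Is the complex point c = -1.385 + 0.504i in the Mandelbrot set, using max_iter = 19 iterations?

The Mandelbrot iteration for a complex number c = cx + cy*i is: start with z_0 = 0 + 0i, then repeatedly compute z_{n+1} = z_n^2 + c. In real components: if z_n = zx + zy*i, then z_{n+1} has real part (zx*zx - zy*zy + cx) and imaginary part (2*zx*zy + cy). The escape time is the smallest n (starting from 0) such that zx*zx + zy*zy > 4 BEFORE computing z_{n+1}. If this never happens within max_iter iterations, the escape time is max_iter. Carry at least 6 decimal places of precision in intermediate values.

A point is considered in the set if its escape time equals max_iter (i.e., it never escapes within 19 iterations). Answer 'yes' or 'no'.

z_0 = 0 + 0i, c = -1.3850 + 0.5040i
Iter 1: z = -1.3850 + 0.5040i, |z|^2 = 2.1722
Iter 2: z = 0.2792 + -0.8921i, |z|^2 = 0.8738
Iter 3: z = -2.1028 + 0.0058i, |z|^2 = 4.4220
Escaped at iteration 3

Answer: no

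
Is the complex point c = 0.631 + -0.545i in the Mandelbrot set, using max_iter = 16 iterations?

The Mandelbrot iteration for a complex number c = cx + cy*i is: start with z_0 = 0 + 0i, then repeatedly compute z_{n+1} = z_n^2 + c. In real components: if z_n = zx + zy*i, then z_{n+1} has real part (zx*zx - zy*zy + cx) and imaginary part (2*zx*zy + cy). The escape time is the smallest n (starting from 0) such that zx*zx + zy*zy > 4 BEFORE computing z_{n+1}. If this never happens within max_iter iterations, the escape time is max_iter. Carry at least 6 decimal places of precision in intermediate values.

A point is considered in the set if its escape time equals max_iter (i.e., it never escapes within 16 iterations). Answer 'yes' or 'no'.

z_0 = 0 + 0i, c = 0.6310 + -0.5450i
Iter 1: z = 0.6310 + -0.5450i, |z|^2 = 0.6952
Iter 2: z = 0.7321 + -1.2328i, |z|^2 = 2.0558
Iter 3: z = -0.3527 + -2.3501i, |z|^2 = 5.6476
Escaped at iteration 3

Answer: no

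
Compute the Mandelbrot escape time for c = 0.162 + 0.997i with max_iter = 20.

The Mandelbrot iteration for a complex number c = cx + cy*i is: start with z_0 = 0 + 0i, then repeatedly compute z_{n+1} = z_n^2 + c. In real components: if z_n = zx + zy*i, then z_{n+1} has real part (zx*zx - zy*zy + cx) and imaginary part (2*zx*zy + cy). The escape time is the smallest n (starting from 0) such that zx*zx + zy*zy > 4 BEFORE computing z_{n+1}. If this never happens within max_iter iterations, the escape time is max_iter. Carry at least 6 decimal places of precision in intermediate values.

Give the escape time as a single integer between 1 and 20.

Answer: 4

Derivation:
z_0 = 0 + 0i, c = 0.1620 + 0.9970i
Iter 1: z = 0.1620 + 0.9970i, |z|^2 = 1.0203
Iter 2: z = -0.8058 + 1.3200i, |z|^2 = 2.3917
Iter 3: z = -0.9312 + -1.1303i, |z|^2 = 2.1447
Iter 4: z = -0.2483 + 3.1020i, |z|^2 = 9.6843
Escaped at iteration 4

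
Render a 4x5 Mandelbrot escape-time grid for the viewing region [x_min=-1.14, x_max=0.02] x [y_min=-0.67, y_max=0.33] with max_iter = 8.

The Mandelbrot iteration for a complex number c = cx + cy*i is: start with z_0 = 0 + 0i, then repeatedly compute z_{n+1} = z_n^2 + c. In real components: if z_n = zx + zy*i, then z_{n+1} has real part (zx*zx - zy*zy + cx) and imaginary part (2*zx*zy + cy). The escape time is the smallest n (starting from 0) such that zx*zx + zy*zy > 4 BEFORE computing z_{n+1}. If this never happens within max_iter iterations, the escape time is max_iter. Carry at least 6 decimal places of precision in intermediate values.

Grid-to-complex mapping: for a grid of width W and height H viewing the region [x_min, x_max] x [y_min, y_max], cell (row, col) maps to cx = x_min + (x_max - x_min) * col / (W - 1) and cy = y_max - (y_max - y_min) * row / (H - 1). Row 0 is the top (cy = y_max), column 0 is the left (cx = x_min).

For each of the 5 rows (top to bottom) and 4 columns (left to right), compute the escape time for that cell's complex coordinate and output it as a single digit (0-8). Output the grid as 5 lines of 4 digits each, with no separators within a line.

(row=0, col=0): c = -1.1400 + 0.3300i → escape time 8
(row=0, col=1): c = -0.7533 + 0.3300i → escape time 8
(row=0, col=2): c = -0.3667 + 0.3300i → escape time 8
(row=0, col=3): c = 0.0200 + 0.3300i → escape time 8
(row=1, col=0): c = -1.1400 + 0.0800i → escape time 8
(row=1, col=1): c = -0.7533 + 0.0800i → escape time 8
(row=1, col=2): c = -0.3667 + 0.0800i → escape time 8
(row=1, col=3): c = 0.0200 + 0.0800i → escape time 8
(row=2, col=0): c = -1.1400 + -0.1700i → escape time 8
(row=2, col=1): c = -0.7533 + -0.1700i → escape time 8
(row=2, col=2): c = -0.3667 + -0.1700i → escape time 8
(row=2, col=3): c = 0.0200 + -0.1700i → escape time 8
(row=3, col=0): c = -1.1400 + -0.4200i → escape time 6
(row=3, col=1): c = -0.7533 + -0.4200i → escape time 8
(row=3, col=2): c = -0.3667 + -0.4200i → escape time 8
(row=3, col=3): c = 0.0200 + -0.4200i → escape time 8
(row=4, col=0): c = -1.1400 + -0.6700i → escape time 3
(row=4, col=1): c = -0.7533 + -0.6700i → escape time 5
(row=4, col=2): c = -0.3667 + -0.6700i → escape time 8
(row=4, col=3): c = 0.0200 + -0.6700i → escape time 8

Answer: 8888
8888
8888
6888
3588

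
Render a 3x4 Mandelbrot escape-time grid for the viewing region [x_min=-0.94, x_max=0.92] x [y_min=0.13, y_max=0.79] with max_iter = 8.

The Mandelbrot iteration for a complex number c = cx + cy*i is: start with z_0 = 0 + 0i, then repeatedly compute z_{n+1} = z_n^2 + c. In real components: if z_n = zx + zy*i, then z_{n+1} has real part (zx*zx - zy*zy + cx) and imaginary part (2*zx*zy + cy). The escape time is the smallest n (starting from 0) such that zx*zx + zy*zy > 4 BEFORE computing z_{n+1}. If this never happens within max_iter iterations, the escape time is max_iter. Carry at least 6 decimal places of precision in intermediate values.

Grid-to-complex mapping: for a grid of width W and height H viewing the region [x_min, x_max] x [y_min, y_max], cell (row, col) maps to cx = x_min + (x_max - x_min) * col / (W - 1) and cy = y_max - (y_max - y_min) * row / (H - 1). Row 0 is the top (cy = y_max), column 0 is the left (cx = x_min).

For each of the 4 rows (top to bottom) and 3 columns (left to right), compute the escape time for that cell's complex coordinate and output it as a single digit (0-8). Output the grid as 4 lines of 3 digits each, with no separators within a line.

Answer: 482
582
883
883

Derivation:
(row=0, col=0): c = -0.9400 + 0.7900i → escape time 4
(row=0, col=1): c = -0.0100 + 0.7900i → escape time 8
(row=0, col=2): c = 0.9200 + 0.7900i → escape time 2
(row=1, col=0): c = -0.9400 + 0.5700i → escape time 5
(row=1, col=1): c = -0.0100 + 0.5700i → escape time 8
(row=1, col=2): c = 0.9200 + 0.5700i → escape time 2
(row=2, col=0): c = -0.9400 + 0.3500i → escape time 8
(row=2, col=1): c = -0.0100 + 0.3500i → escape time 8
(row=2, col=2): c = 0.9200 + 0.3500i → escape time 3
(row=3, col=0): c = -0.9400 + 0.1300i → escape time 8
(row=3, col=1): c = -0.0100 + 0.1300i → escape time 8
(row=3, col=2): c = 0.9200 + 0.1300i → escape time 3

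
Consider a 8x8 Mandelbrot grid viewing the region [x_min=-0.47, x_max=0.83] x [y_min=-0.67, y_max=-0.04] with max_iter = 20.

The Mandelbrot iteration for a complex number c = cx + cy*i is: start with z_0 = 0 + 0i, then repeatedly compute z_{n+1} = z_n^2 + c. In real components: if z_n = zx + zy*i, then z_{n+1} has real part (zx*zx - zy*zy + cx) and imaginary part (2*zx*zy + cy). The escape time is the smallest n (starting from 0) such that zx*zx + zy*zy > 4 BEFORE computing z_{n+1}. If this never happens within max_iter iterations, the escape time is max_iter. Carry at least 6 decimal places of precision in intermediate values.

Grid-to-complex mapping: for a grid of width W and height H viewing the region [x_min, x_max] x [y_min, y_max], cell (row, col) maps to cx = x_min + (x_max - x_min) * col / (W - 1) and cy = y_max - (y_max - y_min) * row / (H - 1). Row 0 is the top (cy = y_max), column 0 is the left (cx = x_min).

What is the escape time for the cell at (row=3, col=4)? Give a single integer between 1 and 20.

z_0 = 0 + 0i, c = 0.2729 + -0.3100i
Iter 1: z = 0.2729 + -0.3100i, |z|^2 = 0.1706
Iter 2: z = 0.2512 + -0.4792i, |z|^2 = 0.2927
Iter 3: z = 0.1064 + -0.5507i, |z|^2 = 0.3146
Iter 4: z = -0.0191 + -0.4272i, |z|^2 = 0.1828
Iter 5: z = 0.0908 + -0.2936i, |z|^2 = 0.0945
Iter 6: z = 0.1949 + -0.3633i, |z|^2 = 0.1700
Iter 7: z = 0.1788 + -0.4516i, |z|^2 = 0.2359
Iter 8: z = 0.1009 + -0.4715i, |z|^2 = 0.2325
Iter 9: z = 0.0607 + -0.4052i, |z|^2 = 0.1678
Iter 10: z = 0.1124 + -0.3592i, |z|^2 = 0.1416
Iter 11: z = 0.1565 + -0.3907i, |z|^2 = 0.1772
Iter 12: z = 0.1447 + -0.4323i, |z|^2 = 0.2078
Iter 13: z = 0.1069 + -0.4351i, |z|^2 = 0.2007
Iter 14: z = 0.0950 + -0.4030i, |z|^2 = 0.1715
Iter 15: z = 0.1194 + -0.3866i, |z|^2 = 0.1637
Iter 16: z = 0.1377 + -0.4023i, |z|^2 = 0.1808
Iter 17: z = 0.1299 + -0.4208i, |z|^2 = 0.1939
Iter 18: z = 0.1127 + -0.4193i, |z|^2 = 0.1885
Iter 19: z = 0.1097 + -0.4045i, |z|^2 = 0.1757

Answer: 20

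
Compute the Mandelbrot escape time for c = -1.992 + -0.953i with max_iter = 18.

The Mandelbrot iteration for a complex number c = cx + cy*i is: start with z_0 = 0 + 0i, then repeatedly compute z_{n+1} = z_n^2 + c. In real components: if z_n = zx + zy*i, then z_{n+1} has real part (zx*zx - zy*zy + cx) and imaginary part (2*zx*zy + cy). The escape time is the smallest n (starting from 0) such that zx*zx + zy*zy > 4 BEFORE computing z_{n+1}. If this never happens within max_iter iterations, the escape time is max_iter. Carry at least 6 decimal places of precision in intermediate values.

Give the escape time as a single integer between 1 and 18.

z_0 = 0 + 0i, c = -1.9920 + -0.9530i
Iter 1: z = -1.9920 + -0.9530i, |z|^2 = 4.8763
Escaped at iteration 1

Answer: 1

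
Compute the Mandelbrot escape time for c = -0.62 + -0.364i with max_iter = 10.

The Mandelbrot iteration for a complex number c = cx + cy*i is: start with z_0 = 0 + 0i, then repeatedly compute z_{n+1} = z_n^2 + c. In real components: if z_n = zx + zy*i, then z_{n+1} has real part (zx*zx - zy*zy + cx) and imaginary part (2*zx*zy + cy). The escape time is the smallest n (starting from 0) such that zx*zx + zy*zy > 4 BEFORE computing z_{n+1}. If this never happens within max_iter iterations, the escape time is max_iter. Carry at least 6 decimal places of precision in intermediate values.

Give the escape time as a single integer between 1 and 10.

Answer: 10

Derivation:
z_0 = 0 + 0i, c = -0.6200 + -0.3640i
Iter 1: z = -0.6200 + -0.3640i, |z|^2 = 0.5169
Iter 2: z = -0.3681 + 0.0874i, |z|^2 = 0.1431
Iter 3: z = -0.4921 + -0.4283i, |z|^2 = 0.4257
Iter 4: z = -0.5613 + 0.0576i, |z|^2 = 0.3183
Iter 5: z = -0.3083 + -0.4286i, |z|^2 = 0.2788
Iter 6: z = -0.7087 + -0.0997i, |z|^2 = 0.5122
Iter 7: z = -0.1277 + -0.2227i, |z|^2 = 0.0659
Iter 8: z = -0.6533 + -0.3071i, |z|^2 = 0.5211
Iter 9: z = -0.2875 + 0.0373i, |z|^2 = 0.0841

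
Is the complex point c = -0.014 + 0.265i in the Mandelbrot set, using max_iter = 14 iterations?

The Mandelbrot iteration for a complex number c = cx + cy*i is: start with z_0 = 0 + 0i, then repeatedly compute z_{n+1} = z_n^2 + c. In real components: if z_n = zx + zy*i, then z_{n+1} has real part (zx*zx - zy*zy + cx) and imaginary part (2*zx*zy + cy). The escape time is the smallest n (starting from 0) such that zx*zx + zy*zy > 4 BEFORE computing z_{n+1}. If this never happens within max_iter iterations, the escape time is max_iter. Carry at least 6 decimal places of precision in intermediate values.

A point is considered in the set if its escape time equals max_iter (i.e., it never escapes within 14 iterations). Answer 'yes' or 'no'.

z_0 = 0 + 0i, c = -0.0140 + 0.2650i
Iter 1: z = -0.0140 + 0.2650i, |z|^2 = 0.0704
Iter 2: z = -0.0840 + 0.2576i, |z|^2 = 0.0734
Iter 3: z = -0.0733 + 0.2217i, |z|^2 = 0.0545
Iter 4: z = -0.0578 + 0.2325i, |z|^2 = 0.0574
Iter 5: z = -0.0647 + 0.2381i, |z|^2 = 0.0609
Iter 6: z = -0.0665 + 0.2342i, |z|^2 = 0.0593
Iter 7: z = -0.0644 + 0.2338i, |z|^2 = 0.0588
Iter 8: z = -0.0645 + 0.2349i, |z|^2 = 0.0593
Iter 9: z = -0.0650 + 0.2347i, |z|^2 = 0.0593
Iter 10: z = -0.0649 + 0.2345i, |z|^2 = 0.0592
Iter 11: z = -0.0648 + 0.2346i, |z|^2 = 0.0592
Iter 12: z = -0.0648 + 0.2346i, |z|^2 = 0.0592
Iter 13: z = -0.0648 + 0.2346i, |z|^2 = 0.0592
Did not escape in 14 iterations → in set

Answer: yes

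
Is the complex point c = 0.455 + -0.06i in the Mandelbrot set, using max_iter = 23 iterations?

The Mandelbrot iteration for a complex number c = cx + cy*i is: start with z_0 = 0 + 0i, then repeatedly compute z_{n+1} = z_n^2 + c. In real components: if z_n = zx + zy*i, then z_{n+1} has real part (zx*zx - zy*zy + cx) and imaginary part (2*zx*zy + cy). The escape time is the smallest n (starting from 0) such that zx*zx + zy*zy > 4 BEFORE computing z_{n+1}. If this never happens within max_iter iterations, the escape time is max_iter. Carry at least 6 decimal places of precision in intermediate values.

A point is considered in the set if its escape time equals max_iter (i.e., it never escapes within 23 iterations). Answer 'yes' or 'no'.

Answer: no

Derivation:
z_0 = 0 + 0i, c = 0.4550 + -0.0600i
Iter 1: z = 0.4550 + -0.0600i, |z|^2 = 0.2106
Iter 2: z = 0.6584 + -0.1146i, |z|^2 = 0.4467
Iter 3: z = 0.8754 + -0.2109i, |z|^2 = 0.8108
Iter 4: z = 1.1768 + -0.4293i, |z|^2 = 1.5692
Iter 5: z = 1.6557 + -1.0703i, |z|^2 = 3.8868
Iter 6: z = 2.0506 + -3.6042i, |z|^2 = 17.1950
Escaped at iteration 6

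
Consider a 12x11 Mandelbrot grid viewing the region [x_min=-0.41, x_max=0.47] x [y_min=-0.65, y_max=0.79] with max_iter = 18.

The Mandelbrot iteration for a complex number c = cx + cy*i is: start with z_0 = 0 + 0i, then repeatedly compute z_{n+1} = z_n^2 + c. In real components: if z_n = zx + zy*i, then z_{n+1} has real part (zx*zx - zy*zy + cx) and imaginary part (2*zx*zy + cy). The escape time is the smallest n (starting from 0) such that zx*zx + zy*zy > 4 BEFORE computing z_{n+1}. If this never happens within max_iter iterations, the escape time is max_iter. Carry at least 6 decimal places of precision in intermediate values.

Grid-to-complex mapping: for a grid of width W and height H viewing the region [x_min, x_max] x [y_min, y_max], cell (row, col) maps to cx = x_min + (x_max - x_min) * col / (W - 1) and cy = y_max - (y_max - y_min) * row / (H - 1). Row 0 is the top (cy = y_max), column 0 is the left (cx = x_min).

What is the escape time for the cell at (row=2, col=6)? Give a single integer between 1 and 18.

Answer: 18

Derivation:
z_0 = 0 + 0i, c = 0.0700 + 0.5020i
Iter 1: z = 0.0700 + 0.5020i, |z|^2 = 0.2569
Iter 2: z = -0.1771 + 0.5723i, |z|^2 = 0.3589
Iter 3: z = -0.2261 + 0.2993i, |z|^2 = 0.1407
Iter 4: z = 0.0316 + 0.3666i, |z|^2 = 0.1354
Iter 5: z = -0.0634 + 0.5251i, |z|^2 = 0.2798
Iter 6: z = -0.2018 + 0.4354i, |z|^2 = 0.2303
Iter 7: z = -0.0789 + 0.3263i, |z|^2 = 0.1127
Iter 8: z = -0.0303 + 0.4505i, |z|^2 = 0.2039
Iter 9: z = -0.1321 + 0.4747i, |z|^2 = 0.2428
Iter 10: z = -0.1379 + 0.3766i, |z|^2 = 0.1609
Iter 11: z = -0.0528 + 0.3981i, |z|^2 = 0.1613
Iter 12: z = -0.0857 + 0.4600i, |z|^2 = 0.2189
Iter 13: z = -0.1342 + 0.4232i, |z|^2 = 0.1971
Iter 14: z = -0.0911 + 0.3884i, |z|^2 = 0.1592
Iter 15: z = -0.0726 + 0.4313i, |z|^2 = 0.1913
Iter 16: z = -0.1107 + 0.4394i, |z|^2 = 0.2053
Iter 17: z = -0.1108 + 0.4047i, |z|^2 = 0.1761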